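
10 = 10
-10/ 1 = -10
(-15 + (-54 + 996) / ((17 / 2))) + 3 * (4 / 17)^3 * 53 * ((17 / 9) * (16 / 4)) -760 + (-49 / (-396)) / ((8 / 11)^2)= -431669893 / 665856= -648.29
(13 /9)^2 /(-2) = -169 /162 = -1.04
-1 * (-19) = 19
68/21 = 3.24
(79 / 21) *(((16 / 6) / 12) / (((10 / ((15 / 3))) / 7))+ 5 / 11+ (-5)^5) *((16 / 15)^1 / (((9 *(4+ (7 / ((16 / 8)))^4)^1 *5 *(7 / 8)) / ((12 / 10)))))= -2.48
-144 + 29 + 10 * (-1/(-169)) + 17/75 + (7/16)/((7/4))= -5803333/50700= -114.46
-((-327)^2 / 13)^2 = -11433811041 / 169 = -67655686.63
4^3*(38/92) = 608/23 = 26.43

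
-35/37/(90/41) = -287/666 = -0.43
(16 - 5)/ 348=11/ 348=0.03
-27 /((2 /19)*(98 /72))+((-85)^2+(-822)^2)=33453307 /49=682720.55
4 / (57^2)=4 / 3249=0.00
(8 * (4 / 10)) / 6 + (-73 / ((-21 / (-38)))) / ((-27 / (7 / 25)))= 3854 / 2025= 1.90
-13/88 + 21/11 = 155/88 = 1.76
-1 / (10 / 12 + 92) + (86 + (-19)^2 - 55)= 218338 / 557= 391.99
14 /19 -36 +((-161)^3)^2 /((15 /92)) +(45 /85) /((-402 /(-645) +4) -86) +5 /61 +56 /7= 20457400462423419890483 /191513160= 106819815737066.95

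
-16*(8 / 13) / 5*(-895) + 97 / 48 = 1101037 / 624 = 1764.48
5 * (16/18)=4.44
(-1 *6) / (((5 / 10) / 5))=-60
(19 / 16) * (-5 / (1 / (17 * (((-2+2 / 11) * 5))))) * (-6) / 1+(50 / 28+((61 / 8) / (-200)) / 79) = -53568324697 / 9732800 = -5503.90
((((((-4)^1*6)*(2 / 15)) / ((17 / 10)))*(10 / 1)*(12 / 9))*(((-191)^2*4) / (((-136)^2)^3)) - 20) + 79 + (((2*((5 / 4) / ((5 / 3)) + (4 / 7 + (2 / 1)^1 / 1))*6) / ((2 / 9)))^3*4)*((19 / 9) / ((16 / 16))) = 5266540515658378523725 / 108093054596352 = 48722284.10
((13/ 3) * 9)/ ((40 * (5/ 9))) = 351/ 200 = 1.76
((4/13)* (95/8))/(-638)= -95/16588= -0.01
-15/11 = -1.36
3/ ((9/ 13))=13/ 3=4.33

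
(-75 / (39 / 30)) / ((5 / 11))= -1650 / 13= -126.92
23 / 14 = 1.64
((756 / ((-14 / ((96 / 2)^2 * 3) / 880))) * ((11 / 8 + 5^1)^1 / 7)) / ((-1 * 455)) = 418784256 / 637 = 657432.11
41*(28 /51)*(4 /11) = 4592 /561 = 8.19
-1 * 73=-73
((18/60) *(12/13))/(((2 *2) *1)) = 9/130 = 0.07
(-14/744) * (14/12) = -49/2232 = -0.02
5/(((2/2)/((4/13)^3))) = 320/2197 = 0.15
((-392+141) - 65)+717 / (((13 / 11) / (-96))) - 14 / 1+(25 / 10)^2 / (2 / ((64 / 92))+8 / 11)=-241369964 / 4121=-58570.73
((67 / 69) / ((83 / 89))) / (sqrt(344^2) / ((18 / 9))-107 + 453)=5963 / 2966586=0.00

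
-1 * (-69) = 69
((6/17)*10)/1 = 60/17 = 3.53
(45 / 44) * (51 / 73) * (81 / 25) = 37179 / 16060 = 2.32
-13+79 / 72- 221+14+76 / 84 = -109871 / 504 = -218.00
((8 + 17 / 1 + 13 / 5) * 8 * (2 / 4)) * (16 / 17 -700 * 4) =-309016.09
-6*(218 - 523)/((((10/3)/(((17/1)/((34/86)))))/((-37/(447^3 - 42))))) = -291153/29771527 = -0.01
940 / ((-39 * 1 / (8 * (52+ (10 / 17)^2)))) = -113762560 / 11271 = -10093.39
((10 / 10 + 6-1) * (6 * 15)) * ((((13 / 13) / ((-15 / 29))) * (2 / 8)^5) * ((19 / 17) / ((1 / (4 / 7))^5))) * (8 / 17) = -158688 / 4857223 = -0.03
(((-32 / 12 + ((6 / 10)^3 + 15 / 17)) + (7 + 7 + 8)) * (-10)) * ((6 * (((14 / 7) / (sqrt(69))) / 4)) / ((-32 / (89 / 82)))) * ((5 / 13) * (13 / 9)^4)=6367141079 * sqrt(69) / 12621526920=4.19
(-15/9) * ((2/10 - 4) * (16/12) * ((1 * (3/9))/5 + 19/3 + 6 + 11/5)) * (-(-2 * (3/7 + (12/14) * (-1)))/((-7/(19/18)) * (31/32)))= 3373184/205065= 16.45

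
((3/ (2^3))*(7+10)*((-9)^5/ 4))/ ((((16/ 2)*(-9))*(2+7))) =37179/ 256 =145.23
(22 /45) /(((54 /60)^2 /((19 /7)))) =8360 /5103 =1.64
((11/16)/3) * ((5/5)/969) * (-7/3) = -77/139536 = -0.00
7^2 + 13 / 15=748 / 15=49.87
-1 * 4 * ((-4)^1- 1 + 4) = 4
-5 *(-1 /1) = 5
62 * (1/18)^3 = 31/2916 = 0.01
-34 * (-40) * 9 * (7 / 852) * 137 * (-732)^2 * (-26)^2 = 354313448536320 / 71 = 4990330261074.93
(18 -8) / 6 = 5 / 3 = 1.67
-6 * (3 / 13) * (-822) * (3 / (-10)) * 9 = -199746 / 65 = -3073.02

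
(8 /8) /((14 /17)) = 17 /14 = 1.21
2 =2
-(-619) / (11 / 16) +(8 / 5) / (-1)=49432 / 55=898.76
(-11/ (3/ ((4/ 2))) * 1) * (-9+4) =110/ 3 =36.67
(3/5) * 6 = 18/5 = 3.60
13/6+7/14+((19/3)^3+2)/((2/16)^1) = 55376/27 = 2050.96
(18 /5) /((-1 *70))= -9 /175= -0.05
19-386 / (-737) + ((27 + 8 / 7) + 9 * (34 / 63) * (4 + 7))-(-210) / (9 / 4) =3009170 / 15477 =194.43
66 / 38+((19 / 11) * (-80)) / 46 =-6091 / 4807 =-1.27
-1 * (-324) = 324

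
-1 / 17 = -0.06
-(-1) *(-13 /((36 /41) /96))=-4264 /3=-1421.33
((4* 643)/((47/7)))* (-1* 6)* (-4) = 432096/47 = 9193.53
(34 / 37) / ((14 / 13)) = 221 / 259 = 0.85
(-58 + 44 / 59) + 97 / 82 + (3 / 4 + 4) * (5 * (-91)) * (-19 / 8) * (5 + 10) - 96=5948221139 / 77408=76842.46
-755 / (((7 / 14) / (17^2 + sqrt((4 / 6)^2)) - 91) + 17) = 1312190 / 128609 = 10.20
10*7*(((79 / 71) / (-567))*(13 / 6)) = -5135 / 17253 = -0.30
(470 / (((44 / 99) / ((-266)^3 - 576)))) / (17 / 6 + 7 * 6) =-119423508840 / 269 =-443953564.46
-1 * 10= -10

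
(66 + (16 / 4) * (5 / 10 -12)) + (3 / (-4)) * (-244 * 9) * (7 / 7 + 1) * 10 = 32960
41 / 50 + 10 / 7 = 787 / 350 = 2.25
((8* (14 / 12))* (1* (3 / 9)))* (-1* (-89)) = 2492 / 9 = 276.89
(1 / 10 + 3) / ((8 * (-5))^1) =-31 / 400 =-0.08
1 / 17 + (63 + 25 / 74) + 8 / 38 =1520339 / 23902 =63.61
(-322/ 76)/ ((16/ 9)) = -2.38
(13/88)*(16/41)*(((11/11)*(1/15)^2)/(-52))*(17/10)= -17/2029500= -0.00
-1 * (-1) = 1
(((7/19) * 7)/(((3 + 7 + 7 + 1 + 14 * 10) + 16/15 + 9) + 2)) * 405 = 297675/48469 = 6.14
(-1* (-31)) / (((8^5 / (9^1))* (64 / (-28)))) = -1953 / 524288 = -0.00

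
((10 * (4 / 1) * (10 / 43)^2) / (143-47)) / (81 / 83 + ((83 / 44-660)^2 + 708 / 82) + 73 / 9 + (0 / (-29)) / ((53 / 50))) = 0.00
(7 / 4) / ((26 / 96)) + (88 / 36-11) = -245 / 117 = -2.09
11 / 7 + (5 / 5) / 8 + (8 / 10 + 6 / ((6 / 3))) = 5.50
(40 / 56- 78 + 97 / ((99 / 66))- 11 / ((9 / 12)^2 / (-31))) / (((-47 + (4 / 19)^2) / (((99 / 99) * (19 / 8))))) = -256506023 / 8543304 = -30.02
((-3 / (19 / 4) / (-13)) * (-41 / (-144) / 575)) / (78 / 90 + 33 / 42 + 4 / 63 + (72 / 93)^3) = 0.00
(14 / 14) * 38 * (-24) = -912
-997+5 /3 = -995.33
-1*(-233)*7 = 1631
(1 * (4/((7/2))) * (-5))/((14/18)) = -360/49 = -7.35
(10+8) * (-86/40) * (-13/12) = 1677/40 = 41.92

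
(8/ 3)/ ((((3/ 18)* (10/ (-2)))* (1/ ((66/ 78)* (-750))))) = 26400/ 13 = 2030.77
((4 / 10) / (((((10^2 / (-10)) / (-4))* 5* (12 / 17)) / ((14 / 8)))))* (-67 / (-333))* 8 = 15946 / 124875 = 0.13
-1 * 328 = -328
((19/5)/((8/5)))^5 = 2476099/32768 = 75.56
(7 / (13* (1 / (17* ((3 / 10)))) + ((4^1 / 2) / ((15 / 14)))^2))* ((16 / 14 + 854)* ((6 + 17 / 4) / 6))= 156459075 / 92312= 1694.89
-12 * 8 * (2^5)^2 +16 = -98288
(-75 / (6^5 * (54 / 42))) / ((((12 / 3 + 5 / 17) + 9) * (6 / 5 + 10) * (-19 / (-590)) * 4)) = -626875 / 1602726912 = -0.00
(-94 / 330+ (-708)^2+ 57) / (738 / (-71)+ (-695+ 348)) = -202516282 / 144375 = -1402.71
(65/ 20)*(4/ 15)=13/ 15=0.87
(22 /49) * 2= 44 /49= 0.90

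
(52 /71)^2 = 2704 /5041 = 0.54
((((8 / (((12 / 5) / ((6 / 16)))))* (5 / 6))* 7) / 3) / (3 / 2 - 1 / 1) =175 / 36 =4.86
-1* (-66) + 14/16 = 535/8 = 66.88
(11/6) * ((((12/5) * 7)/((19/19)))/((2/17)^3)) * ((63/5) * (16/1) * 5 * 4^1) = 381327408/5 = 76265481.60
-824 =-824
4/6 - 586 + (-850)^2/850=264.67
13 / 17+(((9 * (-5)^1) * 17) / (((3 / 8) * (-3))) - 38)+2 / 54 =295046 / 459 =642.80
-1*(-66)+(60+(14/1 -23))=117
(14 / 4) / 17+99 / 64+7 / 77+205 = 2475505 / 11968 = 206.84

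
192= 192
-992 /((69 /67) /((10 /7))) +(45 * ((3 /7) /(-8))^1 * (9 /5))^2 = -293684339 /216384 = -1357.24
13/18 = 0.72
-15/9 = -5/3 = -1.67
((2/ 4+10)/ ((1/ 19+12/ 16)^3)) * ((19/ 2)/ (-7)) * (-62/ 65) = 387835296/ 14753765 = 26.29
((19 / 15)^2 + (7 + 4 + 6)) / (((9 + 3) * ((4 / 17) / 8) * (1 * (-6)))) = -35581 / 4050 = -8.79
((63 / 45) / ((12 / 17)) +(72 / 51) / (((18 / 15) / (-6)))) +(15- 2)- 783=-790577 / 1020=-775.08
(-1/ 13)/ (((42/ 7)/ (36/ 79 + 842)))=-33277/ 3081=-10.80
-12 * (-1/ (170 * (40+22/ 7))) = 21/ 12835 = 0.00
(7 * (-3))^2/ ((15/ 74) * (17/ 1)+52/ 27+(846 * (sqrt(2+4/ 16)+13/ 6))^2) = 881118/ 19225573925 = 0.00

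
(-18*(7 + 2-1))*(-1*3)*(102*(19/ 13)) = 837216/ 13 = 64401.23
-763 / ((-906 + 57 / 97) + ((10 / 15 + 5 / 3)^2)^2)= 5994891 / 6880928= 0.87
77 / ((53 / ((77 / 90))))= 5929 / 4770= 1.24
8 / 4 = 2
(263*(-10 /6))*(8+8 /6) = -36820 /9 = -4091.11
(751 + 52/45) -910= -7103/45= -157.84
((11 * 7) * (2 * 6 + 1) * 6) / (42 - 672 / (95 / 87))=-13585 / 1297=-10.47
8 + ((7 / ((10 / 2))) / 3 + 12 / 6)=157 / 15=10.47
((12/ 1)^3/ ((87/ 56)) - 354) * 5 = 109950/ 29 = 3791.38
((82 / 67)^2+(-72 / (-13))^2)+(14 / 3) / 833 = 8714934806 / 270834837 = 32.18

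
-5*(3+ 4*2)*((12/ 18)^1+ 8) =-476.67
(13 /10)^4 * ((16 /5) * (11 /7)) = 314171 /21875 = 14.36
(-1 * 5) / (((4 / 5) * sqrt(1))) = -25 / 4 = -6.25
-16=-16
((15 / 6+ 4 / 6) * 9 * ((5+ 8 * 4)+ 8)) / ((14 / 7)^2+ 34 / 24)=3078 / 13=236.77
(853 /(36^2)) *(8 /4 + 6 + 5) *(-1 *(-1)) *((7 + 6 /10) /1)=210691 /3240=65.03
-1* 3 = -3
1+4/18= 11/9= 1.22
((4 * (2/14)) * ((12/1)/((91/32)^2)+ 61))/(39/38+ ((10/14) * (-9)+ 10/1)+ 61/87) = 6842481096/1015474187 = 6.74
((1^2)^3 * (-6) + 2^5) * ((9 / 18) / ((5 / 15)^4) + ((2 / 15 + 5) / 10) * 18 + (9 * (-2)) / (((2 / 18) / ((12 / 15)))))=-51909 / 25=-2076.36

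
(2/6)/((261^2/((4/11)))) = 4/2247993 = 0.00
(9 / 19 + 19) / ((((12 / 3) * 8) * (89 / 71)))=13135 / 27056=0.49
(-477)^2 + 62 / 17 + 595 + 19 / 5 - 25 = 19389048 / 85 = 228106.45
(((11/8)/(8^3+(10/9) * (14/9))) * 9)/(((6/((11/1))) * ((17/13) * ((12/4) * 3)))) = 42471/11318464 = 0.00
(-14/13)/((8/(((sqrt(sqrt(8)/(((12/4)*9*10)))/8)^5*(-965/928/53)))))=1351*sqrt(15)*2^(1/4)/6873171414220800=0.00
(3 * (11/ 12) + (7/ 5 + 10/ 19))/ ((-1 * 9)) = -1777/ 3420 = -0.52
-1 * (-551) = 551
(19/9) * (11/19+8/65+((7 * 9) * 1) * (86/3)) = 743759/195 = 3814.15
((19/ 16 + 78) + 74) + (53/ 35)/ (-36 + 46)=429349/ 2800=153.34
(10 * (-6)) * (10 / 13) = -46.15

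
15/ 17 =0.88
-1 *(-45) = 45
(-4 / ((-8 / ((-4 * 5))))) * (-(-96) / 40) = -24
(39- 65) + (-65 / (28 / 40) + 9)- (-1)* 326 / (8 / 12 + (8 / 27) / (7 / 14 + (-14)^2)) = 9381046 / 24815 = 378.04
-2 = -2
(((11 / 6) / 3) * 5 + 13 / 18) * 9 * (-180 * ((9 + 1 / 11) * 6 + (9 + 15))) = -480698.18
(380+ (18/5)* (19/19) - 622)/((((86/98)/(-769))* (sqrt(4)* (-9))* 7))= -3208268/1935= -1658.02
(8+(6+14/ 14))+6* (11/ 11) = 21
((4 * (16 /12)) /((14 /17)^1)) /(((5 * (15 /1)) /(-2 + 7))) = 136 /315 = 0.43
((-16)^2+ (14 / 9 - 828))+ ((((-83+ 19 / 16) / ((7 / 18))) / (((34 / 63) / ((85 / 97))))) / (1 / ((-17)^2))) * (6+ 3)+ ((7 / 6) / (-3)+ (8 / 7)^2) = -202829284531 / 228144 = -889040.63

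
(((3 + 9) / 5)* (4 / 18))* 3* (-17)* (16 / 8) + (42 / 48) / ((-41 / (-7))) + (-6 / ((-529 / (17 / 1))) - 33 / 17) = -825901923 / 14748520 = -56.00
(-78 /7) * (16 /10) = -624 /35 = -17.83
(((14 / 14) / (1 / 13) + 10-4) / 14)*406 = 551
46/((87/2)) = 92/87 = 1.06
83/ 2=41.50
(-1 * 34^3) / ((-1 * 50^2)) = 9826 / 625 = 15.72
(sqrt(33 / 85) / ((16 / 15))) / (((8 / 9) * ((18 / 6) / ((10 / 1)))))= 45 * sqrt(2805) / 1088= 2.19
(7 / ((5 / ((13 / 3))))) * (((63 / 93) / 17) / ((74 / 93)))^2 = 120393 / 7912820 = 0.02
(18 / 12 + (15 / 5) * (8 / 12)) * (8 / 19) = 28 / 19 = 1.47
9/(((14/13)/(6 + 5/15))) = 741/14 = 52.93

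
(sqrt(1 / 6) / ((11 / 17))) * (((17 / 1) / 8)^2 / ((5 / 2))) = 4913 * sqrt(6) / 10560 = 1.14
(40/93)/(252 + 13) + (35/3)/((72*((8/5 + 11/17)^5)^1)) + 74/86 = 3355064120602206799/3879060975634218984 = 0.86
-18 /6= -3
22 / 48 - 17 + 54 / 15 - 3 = -1913 / 120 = -15.94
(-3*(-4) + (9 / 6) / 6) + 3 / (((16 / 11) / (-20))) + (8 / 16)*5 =-53 / 2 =-26.50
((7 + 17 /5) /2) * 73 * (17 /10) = 16133 /25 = 645.32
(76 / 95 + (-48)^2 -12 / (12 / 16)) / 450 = 5722 / 1125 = 5.09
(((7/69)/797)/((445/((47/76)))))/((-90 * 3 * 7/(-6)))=47/83693846700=0.00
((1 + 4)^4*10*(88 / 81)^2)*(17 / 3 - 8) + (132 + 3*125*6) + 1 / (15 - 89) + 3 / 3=-14829.84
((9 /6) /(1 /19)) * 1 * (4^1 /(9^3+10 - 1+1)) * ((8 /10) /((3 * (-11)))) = -152 /40645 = -0.00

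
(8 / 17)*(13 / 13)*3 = 24 / 17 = 1.41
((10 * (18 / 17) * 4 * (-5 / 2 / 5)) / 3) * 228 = -1609.41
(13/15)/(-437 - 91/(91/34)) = -13/7065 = -0.00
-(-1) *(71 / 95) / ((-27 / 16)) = -1136 / 2565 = -0.44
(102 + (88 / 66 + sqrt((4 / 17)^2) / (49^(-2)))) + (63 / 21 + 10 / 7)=240155 / 357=672.70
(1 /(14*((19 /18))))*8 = 72 /133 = 0.54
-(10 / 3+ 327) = -330.33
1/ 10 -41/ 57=-353/ 570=-0.62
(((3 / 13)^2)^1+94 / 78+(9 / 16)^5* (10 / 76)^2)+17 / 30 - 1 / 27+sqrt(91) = 61800902894239 / 34545189519360+sqrt(91) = 11.33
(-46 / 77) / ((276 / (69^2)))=-1587 / 154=-10.31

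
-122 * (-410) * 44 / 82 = 26840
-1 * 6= -6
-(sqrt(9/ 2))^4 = -81/ 4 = -20.25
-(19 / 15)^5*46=-113900554 / 759375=-149.99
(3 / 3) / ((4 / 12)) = 3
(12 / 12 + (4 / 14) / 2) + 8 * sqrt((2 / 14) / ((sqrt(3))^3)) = 8 / 7 + 8 * 3^(1 / 4) * sqrt(7) / 21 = 2.47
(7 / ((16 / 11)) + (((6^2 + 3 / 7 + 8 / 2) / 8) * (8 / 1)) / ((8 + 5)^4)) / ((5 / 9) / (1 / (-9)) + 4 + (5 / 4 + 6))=15398907 / 19992700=0.77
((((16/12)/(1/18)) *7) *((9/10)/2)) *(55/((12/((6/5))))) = 2079/5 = 415.80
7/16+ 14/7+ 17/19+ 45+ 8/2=15909/304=52.33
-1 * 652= -652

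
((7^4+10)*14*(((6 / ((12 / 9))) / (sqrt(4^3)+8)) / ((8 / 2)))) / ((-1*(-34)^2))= -151893 / 73984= -2.05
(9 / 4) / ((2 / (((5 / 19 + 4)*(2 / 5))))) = 1.92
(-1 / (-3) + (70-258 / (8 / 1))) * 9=1371 / 4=342.75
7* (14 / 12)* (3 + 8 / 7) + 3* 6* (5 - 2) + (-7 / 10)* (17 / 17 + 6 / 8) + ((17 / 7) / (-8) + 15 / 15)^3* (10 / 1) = 118522493 / 1317120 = 89.99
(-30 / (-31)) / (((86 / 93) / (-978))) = -44010 / 43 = -1023.49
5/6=0.83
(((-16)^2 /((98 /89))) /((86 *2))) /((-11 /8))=-22784 /23177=-0.98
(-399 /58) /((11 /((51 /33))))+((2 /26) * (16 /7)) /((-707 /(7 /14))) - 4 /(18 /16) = -18376632247 /4063653594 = -4.52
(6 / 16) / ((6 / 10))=5 / 8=0.62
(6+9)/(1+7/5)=25/4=6.25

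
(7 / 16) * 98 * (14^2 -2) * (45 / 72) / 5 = 33271 / 32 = 1039.72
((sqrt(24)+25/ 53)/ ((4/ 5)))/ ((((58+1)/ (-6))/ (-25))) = 9375/ 6254+375 * sqrt(6)/ 59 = 17.07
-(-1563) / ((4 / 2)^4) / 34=1563 / 544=2.87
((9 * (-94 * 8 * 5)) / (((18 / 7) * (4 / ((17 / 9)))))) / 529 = -55930 / 4761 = -11.75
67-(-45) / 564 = 12611 / 188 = 67.08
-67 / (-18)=67 / 18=3.72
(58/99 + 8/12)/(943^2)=0.00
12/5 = 2.40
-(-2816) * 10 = 28160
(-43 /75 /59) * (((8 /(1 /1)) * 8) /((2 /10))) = -2752 /885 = -3.11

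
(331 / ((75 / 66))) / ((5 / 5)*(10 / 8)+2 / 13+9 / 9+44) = 378664 / 60325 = 6.28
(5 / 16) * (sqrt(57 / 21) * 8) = 5 * sqrt(133) / 14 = 4.12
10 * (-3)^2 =90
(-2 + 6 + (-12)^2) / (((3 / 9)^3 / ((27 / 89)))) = 107892 / 89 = 1212.27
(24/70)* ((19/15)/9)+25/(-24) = -12517/12600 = -0.99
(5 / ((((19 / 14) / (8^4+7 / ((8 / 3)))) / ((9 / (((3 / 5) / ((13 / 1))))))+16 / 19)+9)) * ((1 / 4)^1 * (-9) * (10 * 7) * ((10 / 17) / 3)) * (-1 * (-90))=-200902916418750 / 142282479863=-1412.00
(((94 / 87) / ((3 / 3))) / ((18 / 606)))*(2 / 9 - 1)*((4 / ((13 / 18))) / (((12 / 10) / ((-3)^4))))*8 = -31899840 / 377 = -84614.96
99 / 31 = 3.19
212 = 212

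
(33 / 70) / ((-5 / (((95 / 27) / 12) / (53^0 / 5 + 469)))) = -209 / 3547152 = -0.00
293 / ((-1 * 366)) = -293 / 366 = -0.80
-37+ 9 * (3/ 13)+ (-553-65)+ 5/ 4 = -33887/ 52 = -651.67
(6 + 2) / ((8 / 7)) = 7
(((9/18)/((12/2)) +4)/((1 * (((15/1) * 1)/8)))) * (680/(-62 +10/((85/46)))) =-113288/4329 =-26.17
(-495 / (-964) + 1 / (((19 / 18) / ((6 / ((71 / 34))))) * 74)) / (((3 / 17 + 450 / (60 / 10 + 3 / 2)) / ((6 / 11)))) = 450106263 / 90241805566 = 0.00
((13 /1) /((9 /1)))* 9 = 13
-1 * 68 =-68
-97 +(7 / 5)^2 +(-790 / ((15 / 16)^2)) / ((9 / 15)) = -1075352 / 675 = -1593.11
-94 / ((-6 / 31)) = 1457 / 3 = 485.67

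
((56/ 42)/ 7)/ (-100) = -1/ 525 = -0.00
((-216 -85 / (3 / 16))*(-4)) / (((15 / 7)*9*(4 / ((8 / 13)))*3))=112448 / 15795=7.12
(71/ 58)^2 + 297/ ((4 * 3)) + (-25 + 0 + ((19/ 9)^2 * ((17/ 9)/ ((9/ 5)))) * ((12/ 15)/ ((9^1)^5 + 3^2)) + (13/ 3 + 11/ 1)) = 158927998886/ 9584420337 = 16.58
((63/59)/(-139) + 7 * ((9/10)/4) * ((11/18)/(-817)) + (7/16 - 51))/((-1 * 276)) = 4517854487/24656798560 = 0.18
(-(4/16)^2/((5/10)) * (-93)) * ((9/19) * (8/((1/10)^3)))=837000/19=44052.63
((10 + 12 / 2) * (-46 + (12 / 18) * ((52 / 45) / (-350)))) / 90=-8694416 / 1063125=-8.18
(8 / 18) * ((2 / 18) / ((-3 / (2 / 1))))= -8 / 243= -0.03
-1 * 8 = -8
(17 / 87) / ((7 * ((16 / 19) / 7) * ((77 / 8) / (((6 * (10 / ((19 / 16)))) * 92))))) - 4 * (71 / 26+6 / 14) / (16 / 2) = 12829055 / 116116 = 110.48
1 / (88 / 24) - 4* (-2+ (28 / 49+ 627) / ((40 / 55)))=-530279 / 154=-3443.37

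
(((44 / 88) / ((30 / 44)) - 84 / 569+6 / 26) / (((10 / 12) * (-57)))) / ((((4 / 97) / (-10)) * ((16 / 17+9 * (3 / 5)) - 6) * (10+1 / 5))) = 2312480 / 1930617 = 1.20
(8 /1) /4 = 2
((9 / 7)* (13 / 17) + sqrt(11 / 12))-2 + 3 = sqrt(33) / 6 + 236 / 119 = 2.94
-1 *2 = -2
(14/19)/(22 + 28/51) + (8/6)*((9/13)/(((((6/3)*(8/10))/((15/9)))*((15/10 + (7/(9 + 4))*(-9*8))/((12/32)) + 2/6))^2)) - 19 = -49475995249397/2608500021200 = -18.97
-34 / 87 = -0.39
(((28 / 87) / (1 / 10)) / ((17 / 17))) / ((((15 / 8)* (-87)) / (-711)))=35392 / 2523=14.03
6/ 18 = 1/ 3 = 0.33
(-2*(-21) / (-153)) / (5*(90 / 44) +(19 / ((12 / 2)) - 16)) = 77 / 731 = 0.11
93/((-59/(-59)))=93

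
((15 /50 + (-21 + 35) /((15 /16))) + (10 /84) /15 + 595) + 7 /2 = 386657 /630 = 613.74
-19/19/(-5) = 1/5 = 0.20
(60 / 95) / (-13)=-12 / 247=-0.05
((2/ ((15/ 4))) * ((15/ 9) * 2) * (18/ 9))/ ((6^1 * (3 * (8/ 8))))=16/ 81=0.20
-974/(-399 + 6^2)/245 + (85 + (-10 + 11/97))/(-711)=-193602184/2044526715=-0.09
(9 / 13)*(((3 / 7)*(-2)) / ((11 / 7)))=-54 / 143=-0.38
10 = 10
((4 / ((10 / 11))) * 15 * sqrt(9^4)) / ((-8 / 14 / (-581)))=5435545.50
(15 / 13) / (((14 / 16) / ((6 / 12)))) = 60 / 91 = 0.66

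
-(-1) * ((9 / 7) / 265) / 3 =3 / 1855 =0.00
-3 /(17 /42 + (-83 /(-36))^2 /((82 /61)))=-2231712 /3242707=-0.69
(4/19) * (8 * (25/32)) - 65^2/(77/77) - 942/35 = -2826648/665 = -4250.60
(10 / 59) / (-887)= -10 / 52333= -0.00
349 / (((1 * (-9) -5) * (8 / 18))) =-3141 / 56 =-56.09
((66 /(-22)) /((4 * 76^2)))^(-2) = 59310535.11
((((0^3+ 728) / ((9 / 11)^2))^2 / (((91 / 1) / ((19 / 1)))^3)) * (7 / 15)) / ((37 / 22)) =141395047552 / 47337615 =2986.95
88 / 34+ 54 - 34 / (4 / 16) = -1350 / 17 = -79.41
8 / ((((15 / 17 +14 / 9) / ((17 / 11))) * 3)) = 6936 / 4103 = 1.69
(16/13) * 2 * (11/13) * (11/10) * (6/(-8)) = -1452/845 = -1.72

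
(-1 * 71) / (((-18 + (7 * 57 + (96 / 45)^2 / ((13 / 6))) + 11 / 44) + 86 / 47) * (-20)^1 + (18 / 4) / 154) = 200420220 / 21745810607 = 0.01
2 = 2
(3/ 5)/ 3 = 1/ 5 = 0.20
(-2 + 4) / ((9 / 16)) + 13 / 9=5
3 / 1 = 3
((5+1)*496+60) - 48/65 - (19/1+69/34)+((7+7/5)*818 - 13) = 4363615/442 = 9872.43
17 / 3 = 5.67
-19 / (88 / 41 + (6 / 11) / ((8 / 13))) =-34276 / 5471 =-6.27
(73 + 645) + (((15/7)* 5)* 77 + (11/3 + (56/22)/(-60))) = 255193/165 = 1546.62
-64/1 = -64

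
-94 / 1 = -94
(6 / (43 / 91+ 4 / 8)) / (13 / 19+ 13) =133 / 295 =0.45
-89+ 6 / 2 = -86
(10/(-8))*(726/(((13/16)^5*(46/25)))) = -11894784000/8539739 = -1392.87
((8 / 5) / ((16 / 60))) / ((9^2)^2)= 2 / 2187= 0.00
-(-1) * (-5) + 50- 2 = 43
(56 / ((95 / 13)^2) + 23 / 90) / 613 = 211867 / 99581850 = 0.00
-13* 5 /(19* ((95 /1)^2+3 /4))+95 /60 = 13030063 /8231484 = 1.58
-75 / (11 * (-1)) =75 / 11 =6.82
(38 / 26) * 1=19 / 13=1.46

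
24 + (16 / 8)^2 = 28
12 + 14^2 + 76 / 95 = 1044 / 5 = 208.80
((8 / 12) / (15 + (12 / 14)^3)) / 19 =686 / 305577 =0.00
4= 4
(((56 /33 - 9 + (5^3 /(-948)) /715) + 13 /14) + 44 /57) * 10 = -505084955 /9015006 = -56.03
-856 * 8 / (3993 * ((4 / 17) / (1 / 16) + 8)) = -0.15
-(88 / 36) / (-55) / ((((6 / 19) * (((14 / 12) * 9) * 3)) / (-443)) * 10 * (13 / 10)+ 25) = 8417 / 4679280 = 0.00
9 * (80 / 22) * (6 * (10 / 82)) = 23.95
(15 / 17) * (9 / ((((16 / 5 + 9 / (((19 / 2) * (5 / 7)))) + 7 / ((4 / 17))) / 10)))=20520 / 8857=2.32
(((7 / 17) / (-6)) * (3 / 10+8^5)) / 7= -327683 / 1020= -321.26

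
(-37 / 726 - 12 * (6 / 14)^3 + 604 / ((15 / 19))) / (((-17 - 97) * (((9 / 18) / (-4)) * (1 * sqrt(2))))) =317112427 * sqrt(2) / 11828355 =37.91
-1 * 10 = -10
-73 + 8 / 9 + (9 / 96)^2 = -664495 / 9216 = -72.10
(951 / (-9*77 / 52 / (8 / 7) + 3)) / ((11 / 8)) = -1054976 / 13211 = -79.86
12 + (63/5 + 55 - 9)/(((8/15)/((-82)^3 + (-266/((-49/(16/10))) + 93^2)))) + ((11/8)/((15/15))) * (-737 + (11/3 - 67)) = -25045181381/420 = -59631384.24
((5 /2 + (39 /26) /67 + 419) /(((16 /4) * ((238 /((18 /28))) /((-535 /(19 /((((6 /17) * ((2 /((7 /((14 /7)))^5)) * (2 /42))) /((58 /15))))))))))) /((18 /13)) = -5892693300 /61504736811413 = -0.00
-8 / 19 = -0.42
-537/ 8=-67.12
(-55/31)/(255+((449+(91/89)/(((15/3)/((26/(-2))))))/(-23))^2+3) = -5761537375/2060803954954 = -0.00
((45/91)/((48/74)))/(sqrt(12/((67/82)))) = 185 * sqrt(16482)/119392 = 0.20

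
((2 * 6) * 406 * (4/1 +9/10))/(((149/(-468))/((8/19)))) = -446898816/14155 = -31571.80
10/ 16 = 5/ 8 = 0.62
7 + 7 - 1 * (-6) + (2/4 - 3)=35/2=17.50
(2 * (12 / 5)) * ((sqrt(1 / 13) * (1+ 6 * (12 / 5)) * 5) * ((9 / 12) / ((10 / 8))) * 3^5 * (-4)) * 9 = -48498912 * sqrt(13) / 325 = -538047.12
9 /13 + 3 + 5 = 113 /13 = 8.69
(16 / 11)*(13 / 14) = 104 / 77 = 1.35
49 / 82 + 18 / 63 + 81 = 47001 / 574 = 81.88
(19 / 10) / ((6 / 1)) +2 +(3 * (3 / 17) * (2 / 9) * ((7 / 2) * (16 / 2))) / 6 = 2.87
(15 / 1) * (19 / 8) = 285 / 8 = 35.62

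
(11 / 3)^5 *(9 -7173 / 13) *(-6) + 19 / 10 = 2525281903 / 1170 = 2158360.60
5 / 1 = 5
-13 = -13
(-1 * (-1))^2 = 1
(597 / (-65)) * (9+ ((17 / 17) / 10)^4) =-53730597 / 650000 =-82.66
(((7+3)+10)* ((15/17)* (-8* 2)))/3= -1600/17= -94.12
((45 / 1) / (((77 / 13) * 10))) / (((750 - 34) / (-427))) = -7137 / 15752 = -0.45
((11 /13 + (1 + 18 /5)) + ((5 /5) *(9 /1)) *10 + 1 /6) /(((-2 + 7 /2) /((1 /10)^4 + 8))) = 331461921 /650000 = 509.94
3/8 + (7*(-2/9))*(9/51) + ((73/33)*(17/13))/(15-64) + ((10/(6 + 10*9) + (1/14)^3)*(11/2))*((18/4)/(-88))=0.01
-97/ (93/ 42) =-1358/ 31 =-43.81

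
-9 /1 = -9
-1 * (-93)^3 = 804357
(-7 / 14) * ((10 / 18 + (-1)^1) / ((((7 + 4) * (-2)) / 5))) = -5 / 99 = -0.05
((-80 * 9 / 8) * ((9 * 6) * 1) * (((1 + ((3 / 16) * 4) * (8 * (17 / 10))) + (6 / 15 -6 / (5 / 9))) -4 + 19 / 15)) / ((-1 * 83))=-9396 / 83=-113.20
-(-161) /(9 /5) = 805 /9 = 89.44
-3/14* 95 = -285/14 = -20.36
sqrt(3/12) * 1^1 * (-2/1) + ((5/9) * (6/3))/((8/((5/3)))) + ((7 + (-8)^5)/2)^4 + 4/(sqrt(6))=2 * sqrt(6)/3 + 31102289761234516975/432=71996041113968790.93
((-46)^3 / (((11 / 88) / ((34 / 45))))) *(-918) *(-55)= -29705389824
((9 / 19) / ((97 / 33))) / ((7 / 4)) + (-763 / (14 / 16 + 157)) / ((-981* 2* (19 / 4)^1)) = 13580044 / 146645667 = 0.09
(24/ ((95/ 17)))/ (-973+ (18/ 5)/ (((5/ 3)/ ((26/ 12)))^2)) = -20400/ 4592851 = -0.00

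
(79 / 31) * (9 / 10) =711 / 310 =2.29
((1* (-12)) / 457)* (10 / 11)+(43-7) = 180852 / 5027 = 35.98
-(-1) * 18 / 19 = 18 / 19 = 0.95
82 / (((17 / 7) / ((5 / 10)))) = 287 / 17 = 16.88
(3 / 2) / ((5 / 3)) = 0.90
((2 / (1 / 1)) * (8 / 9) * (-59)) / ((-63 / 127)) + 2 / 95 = 11390494 / 53865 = 211.46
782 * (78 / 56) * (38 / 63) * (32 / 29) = 3090464 / 4263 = 724.95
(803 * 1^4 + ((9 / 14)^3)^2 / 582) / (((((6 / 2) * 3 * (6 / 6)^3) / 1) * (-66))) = -1172966354299 / 867673610496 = -1.35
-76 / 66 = -38 / 33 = -1.15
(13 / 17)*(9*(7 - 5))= 234 / 17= 13.76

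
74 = 74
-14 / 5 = -2.80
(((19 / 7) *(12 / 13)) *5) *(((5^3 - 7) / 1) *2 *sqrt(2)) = 269040 *sqrt(2) / 91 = 4181.10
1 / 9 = 0.11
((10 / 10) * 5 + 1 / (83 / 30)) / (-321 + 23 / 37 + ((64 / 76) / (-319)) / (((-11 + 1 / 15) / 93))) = -4091568965 / 244478524702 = -0.02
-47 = -47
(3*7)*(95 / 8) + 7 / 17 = 33971 / 136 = 249.79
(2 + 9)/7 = 11/7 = 1.57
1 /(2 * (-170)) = -1 /340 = -0.00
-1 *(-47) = 47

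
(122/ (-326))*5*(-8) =2440/ 163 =14.97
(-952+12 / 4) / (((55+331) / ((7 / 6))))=-6643 / 2316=-2.87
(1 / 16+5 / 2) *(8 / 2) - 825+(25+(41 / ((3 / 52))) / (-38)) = -184327 / 228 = -808.45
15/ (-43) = -15/ 43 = -0.35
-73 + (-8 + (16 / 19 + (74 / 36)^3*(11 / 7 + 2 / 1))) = -38114777 / 775656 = -49.14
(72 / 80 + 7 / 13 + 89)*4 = 23514 / 65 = 361.75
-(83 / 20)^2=-17.22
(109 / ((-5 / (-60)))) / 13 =1308 / 13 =100.62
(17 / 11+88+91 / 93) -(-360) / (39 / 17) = 3290798 / 13299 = 247.45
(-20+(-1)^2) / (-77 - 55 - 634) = 19 / 766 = 0.02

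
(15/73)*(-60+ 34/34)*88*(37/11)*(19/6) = -829540/73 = -11363.56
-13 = -13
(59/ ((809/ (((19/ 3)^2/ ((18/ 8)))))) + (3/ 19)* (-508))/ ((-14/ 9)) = 49123736/ 968373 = 50.73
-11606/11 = -1055.09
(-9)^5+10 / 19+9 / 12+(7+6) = -4486639 / 76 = -59034.72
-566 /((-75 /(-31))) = -17546 /75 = -233.95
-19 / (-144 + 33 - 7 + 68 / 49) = 931 / 5714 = 0.16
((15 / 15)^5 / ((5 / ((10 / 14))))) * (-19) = -19 / 7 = -2.71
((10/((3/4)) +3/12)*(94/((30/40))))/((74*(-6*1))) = -7661/1998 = -3.83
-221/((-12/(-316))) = -17459/3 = -5819.67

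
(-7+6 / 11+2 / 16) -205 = -18597 / 88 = -211.33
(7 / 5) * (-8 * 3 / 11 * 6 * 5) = -1008 / 11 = -91.64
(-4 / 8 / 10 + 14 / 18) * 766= 50173 / 90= 557.48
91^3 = 753571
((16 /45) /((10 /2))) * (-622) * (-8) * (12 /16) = 19904 /75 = 265.39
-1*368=-368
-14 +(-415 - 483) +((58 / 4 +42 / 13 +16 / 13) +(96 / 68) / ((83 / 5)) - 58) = -34886677 / 36686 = -950.95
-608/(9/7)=-4256/9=-472.89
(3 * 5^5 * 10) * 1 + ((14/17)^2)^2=7830132166/83521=93750.46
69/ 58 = 1.19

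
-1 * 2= -2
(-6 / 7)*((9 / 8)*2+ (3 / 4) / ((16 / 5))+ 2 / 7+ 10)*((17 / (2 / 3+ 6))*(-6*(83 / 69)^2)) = 2010010419 / 8294720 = 242.32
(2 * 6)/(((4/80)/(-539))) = -129360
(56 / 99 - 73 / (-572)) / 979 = 3569 / 5039892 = 0.00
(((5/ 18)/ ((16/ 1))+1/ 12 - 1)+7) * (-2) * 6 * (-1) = 1757/ 24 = 73.21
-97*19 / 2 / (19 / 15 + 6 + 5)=-27645 / 368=-75.12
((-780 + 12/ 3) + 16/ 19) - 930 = -32398/ 19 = -1705.16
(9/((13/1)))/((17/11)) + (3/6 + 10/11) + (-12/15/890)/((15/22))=301128947/162269250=1.86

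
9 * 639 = 5751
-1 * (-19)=19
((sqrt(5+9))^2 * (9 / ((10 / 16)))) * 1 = 201.60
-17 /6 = -2.83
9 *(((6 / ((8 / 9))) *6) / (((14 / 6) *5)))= 2187 / 70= 31.24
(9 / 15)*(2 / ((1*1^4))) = 6 / 5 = 1.20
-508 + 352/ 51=-501.10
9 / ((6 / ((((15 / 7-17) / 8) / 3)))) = -13 / 14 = -0.93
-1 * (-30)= 30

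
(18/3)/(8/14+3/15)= 70/9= 7.78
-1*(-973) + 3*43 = 1102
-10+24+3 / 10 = 143 / 10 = 14.30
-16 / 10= -8 / 5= -1.60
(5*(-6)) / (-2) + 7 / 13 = 202 / 13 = 15.54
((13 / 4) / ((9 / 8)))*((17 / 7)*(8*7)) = 3536 / 9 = 392.89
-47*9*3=-1269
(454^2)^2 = 42483805456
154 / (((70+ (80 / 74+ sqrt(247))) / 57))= 284729060 / 2192919 -4005694 * sqrt(247) / 2192919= 101.13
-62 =-62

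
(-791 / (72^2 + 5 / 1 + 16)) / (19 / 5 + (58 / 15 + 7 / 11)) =-8701 / 475390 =-0.02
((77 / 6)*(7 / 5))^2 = 290521 / 900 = 322.80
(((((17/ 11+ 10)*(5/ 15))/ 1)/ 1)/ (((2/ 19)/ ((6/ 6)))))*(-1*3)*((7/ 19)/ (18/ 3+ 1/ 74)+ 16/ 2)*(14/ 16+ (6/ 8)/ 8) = -134169023/ 156640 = -856.54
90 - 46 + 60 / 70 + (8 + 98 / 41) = 55.25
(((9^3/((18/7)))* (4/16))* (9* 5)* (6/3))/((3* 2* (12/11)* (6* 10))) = 2079/128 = 16.24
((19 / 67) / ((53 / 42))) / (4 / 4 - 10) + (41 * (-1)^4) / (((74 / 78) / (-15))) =-255522047 / 394161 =-648.27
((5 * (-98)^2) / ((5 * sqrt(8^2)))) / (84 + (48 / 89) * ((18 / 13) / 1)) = 2777957 / 196104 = 14.17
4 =4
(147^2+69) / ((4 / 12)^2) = 195102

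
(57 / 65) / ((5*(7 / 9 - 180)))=-513 / 524225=-0.00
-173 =-173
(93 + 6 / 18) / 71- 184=-38912 / 213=-182.69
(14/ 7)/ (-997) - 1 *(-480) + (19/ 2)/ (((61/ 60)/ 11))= 35443228/ 60817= 582.78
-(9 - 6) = -3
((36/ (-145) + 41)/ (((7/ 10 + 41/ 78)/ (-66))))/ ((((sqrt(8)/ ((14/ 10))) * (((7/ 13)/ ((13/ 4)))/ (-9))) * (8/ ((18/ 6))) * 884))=2669313933 * sqrt(2)/ 150818560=25.03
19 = 19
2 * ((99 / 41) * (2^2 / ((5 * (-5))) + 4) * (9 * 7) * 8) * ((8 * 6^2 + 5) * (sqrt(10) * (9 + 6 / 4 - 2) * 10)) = 47718139392 * sqrt(10) / 205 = 736087835.04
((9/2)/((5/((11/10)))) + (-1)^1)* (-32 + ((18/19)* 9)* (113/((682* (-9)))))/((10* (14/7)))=41669/2591600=0.02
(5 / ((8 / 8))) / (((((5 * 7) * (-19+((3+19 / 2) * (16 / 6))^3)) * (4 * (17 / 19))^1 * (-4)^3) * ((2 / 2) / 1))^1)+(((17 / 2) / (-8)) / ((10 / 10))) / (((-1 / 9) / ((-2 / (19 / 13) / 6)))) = -1261704423171 / 578519067392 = -2.18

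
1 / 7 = 0.14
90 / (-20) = -9 / 2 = -4.50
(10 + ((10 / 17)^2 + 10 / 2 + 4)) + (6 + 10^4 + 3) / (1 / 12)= 34716803 / 289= 120127.35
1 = 1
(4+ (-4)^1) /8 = 0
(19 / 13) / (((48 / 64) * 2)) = 38 / 39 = 0.97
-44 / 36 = -11 / 9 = -1.22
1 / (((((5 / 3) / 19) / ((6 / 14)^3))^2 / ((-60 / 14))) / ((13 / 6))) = -30790773 / 4117715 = -7.48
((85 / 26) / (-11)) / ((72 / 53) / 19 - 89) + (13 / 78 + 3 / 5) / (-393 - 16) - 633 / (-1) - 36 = 46902548708878 / 78563540055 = 597.00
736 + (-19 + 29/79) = 56672/79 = 717.37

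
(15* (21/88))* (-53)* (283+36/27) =-4746945/88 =-53942.56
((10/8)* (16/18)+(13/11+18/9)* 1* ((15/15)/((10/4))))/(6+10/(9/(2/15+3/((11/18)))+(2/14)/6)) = 3728918/18034137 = 0.21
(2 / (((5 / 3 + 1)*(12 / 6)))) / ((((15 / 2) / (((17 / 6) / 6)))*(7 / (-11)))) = -187 / 5040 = -0.04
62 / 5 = 12.40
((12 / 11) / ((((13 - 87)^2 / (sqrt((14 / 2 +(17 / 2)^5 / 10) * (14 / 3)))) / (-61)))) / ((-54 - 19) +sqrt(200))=61 * sqrt(149320185) / 154475222 +4453 * sqrt(298640370) / 3089504440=0.03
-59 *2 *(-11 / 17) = 1298 / 17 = 76.35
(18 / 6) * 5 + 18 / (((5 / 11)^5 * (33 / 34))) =3033639 / 3125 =970.76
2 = 2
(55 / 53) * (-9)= -495 / 53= -9.34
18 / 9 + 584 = 586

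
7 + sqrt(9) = 10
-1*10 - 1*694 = -704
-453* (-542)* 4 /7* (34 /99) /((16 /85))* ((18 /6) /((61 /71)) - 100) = -49729040645 /2013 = -24703944.68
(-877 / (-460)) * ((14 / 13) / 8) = 6139 / 23920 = 0.26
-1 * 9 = -9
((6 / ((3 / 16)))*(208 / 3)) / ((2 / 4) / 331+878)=2.53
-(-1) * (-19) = -19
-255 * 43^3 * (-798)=16178879430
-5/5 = -1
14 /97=0.14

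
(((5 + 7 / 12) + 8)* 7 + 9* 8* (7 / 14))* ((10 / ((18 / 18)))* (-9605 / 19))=-75543325 / 114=-662660.75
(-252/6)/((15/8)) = -112/5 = -22.40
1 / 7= 0.14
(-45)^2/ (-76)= -2025/ 76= -26.64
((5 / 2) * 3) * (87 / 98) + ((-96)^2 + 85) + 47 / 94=1824399 / 196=9308.16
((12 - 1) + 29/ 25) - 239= -5671/ 25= -226.84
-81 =-81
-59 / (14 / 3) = -12.64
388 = 388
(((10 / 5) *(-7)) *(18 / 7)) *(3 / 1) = -108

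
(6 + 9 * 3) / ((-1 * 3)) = -11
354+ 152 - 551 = -45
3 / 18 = 1 / 6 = 0.17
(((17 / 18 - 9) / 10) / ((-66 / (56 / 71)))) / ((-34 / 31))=-6293 / 716958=-0.01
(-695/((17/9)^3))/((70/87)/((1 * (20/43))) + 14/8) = -176315940/5949643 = -29.63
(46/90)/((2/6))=23/15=1.53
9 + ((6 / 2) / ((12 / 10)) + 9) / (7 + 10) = 329 / 34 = 9.68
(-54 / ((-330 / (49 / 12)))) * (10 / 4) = 1.67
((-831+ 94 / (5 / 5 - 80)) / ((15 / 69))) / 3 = -1512089 / 1185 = -1276.02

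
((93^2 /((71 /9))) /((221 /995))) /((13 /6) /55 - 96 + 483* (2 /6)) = 25559092350 /336775933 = 75.89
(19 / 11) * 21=36.27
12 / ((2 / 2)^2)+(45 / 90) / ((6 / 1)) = 145 / 12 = 12.08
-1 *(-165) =165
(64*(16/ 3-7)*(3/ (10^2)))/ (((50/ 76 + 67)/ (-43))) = 26144/ 12855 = 2.03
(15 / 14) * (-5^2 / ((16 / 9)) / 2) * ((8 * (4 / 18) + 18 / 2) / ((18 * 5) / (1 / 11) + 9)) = -12125 / 149184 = -0.08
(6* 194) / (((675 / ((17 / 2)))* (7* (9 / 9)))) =2.09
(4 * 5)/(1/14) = 280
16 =16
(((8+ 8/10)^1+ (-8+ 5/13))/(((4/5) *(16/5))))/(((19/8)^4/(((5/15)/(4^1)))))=6160/5082519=0.00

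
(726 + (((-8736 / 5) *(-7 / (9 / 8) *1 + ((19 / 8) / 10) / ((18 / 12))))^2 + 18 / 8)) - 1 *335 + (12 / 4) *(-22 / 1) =2525640285301 / 22500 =112250679.35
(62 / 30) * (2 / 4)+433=13021 / 30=434.03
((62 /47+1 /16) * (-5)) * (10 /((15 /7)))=-32.24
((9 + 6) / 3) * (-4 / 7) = -20 / 7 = -2.86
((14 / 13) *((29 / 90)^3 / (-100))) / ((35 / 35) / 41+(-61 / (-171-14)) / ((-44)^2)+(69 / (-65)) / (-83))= -2601004342013 / 269638941976875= -0.01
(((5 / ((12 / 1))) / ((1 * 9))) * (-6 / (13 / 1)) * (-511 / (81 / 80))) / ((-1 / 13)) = -102200 / 729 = -140.19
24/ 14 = 12/ 7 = 1.71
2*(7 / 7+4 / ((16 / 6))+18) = 41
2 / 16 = 0.12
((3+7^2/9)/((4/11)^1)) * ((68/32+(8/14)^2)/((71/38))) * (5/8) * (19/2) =362532445/2003904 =180.91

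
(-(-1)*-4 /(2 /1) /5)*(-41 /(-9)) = -1.82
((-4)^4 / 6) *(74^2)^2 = 3838281728 / 3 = 1279427242.67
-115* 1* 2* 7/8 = -805/4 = -201.25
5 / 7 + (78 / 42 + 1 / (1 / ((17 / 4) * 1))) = 6.82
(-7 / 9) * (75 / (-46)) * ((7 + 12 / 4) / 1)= 875 / 69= 12.68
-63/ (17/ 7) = -25.94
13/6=2.17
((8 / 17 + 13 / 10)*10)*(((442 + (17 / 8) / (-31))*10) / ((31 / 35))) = 88344.36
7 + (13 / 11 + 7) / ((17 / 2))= 1489 / 187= 7.96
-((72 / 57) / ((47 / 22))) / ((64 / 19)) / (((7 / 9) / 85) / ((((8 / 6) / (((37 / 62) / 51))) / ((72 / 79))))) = -116780565 / 48692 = -2398.35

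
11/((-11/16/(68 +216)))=-4544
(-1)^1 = -1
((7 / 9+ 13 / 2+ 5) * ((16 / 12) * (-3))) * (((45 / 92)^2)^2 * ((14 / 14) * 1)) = -100693125 / 35819648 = -2.81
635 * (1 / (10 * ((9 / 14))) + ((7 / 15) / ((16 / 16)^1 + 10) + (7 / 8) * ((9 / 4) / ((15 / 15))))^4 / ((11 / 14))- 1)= 10845676434089073769 / 854925705216000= 12686.10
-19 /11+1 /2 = -27 /22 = -1.23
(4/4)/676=1/676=0.00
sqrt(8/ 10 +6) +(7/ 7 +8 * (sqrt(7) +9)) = sqrt(170)/ 5 +8 * sqrt(7) +73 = 96.77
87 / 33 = 29 / 11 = 2.64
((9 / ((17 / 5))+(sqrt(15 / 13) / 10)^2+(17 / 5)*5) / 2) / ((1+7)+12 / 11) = 955801 / 884000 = 1.08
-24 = -24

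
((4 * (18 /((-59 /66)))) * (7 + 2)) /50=-21384 /1475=-14.50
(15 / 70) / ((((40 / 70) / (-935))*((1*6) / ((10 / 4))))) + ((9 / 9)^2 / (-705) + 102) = -994787 / 22560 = -44.10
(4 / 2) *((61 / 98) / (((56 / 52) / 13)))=10309 / 686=15.03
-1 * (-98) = 98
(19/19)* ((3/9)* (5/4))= 5/12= 0.42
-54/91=-0.59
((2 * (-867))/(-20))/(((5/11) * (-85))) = -561/250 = -2.24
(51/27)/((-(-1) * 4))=0.47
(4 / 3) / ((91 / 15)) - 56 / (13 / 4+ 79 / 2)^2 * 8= -67468 / 2660931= -0.03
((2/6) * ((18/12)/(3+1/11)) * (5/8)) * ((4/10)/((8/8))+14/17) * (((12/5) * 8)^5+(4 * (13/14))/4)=16323767215327/50575000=322763.56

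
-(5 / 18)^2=-25 / 324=-0.08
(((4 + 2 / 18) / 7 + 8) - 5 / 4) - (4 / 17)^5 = 2625057545 / 357803964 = 7.34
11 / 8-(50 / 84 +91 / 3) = -1655 / 56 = -29.55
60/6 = 10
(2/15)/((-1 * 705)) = -2/10575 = -0.00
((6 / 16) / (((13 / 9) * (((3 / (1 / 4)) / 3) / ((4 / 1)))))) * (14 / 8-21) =-2079 / 416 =-5.00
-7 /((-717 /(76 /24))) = 133 /4302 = 0.03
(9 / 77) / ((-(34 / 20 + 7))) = -0.01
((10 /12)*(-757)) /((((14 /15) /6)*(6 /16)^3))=-4844800 /63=-76901.59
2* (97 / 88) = 97 / 44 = 2.20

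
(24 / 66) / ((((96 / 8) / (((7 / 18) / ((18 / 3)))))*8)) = 7 / 28512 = 0.00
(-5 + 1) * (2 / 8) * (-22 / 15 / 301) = 22 / 4515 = 0.00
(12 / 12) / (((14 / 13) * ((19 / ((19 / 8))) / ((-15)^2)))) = 2925 / 112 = 26.12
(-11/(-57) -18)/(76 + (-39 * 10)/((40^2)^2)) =-37120000/158427111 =-0.23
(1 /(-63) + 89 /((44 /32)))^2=2011074025 /480249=4187.57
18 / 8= 9 / 4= 2.25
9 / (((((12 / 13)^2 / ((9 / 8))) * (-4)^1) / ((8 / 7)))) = -1521 / 448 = -3.40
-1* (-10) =10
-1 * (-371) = 371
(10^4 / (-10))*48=-48000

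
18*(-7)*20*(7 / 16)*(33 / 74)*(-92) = 1673595 / 37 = 45232.30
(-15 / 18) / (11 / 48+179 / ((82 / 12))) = -1640 / 52003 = -0.03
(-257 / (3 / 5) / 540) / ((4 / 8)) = -257 / 162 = -1.59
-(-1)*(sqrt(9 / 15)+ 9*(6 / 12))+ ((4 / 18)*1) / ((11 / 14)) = sqrt(15) / 5+ 947 / 198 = 5.56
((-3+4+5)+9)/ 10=1.50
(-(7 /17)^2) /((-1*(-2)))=-49 /578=-0.08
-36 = -36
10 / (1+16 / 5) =50 / 21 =2.38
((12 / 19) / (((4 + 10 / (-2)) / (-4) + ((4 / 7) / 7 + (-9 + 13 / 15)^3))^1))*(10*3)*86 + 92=88.97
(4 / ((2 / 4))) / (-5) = -1.60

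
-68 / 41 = -1.66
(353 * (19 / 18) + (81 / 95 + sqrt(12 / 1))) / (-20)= -638623 / 34200 - sqrt(3) / 10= -18.85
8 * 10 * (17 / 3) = 453.33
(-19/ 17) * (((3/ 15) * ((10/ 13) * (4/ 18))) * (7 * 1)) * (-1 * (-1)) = -532/ 1989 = -0.27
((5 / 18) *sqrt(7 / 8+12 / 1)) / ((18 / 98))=245 *sqrt(206) / 648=5.43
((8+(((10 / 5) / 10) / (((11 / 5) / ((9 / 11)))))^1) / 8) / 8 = 977 / 7744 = 0.13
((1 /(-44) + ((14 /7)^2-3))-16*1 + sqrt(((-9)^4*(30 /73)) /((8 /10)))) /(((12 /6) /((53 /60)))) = -35033 /5280 + 1431*sqrt(438) /1168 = 19.01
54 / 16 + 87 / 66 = 413 / 88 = 4.69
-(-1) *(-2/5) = -2/5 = -0.40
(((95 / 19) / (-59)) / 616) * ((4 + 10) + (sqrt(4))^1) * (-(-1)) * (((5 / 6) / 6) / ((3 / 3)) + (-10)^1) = 1775 / 81774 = 0.02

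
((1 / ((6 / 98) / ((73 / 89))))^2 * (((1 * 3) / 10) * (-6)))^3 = -2094660489407173427089 / 62122661370125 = -33718138.33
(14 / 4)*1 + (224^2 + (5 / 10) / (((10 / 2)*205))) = 51433988 / 1025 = 50179.50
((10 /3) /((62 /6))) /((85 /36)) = 72 /527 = 0.14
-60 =-60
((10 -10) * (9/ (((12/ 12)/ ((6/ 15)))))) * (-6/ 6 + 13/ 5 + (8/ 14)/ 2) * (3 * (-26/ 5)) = 0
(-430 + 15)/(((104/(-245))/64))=813400/13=62569.23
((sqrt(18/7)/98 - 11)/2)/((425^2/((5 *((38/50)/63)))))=-209/113793750+19 *sqrt(14)/26020837500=-0.00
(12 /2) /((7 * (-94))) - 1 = -332 /329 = -1.01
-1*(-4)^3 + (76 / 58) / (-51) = 94618 / 1479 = 63.97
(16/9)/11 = 16/99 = 0.16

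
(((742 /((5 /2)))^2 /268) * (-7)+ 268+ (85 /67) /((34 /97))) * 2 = -6797971 /1675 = -4058.49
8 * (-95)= -760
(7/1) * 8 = 56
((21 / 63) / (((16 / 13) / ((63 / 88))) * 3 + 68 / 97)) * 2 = 8827 / 77570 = 0.11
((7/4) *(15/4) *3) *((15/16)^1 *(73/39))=114975/3328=34.55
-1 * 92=-92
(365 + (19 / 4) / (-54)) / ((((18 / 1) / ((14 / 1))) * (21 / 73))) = 5753933 / 5832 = 986.61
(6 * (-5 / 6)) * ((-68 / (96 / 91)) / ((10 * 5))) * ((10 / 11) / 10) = 1547 / 2640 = 0.59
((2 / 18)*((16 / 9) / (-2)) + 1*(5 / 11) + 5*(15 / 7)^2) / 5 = 1017908 / 218295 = 4.66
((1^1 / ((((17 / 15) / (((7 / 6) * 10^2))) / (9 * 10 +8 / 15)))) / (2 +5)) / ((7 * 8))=2425 / 102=23.77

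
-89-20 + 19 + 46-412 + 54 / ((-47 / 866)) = -68196 / 47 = -1450.98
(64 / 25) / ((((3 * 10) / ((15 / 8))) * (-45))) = -4 / 1125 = -0.00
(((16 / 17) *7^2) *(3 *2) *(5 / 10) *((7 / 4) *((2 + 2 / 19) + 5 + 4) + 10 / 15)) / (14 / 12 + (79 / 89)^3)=3799506562152 / 2549444491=1490.33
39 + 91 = 130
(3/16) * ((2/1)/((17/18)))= 27/68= 0.40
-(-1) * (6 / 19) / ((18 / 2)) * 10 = 20 / 57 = 0.35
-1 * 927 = -927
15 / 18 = 5 / 6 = 0.83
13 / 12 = 1.08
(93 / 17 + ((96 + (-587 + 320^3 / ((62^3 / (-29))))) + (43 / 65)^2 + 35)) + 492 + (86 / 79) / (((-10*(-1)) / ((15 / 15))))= -666898663055893 / 169039347425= -3945.23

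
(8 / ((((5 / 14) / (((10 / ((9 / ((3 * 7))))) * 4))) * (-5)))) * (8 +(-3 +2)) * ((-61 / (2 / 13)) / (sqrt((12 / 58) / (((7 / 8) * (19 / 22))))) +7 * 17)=-5224576 / 15 +2175992 * sqrt(254562) / 495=1869630.28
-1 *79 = -79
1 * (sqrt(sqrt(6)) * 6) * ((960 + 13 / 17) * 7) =685986 * 6^(1 / 4) / 17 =63154.48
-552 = -552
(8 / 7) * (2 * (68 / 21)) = 1088 / 147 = 7.40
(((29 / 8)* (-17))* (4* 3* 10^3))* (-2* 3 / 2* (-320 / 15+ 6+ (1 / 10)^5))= -6803395563 / 200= -34016977.82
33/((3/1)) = 11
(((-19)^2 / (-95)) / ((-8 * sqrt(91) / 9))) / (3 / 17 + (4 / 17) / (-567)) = 235467 * sqrt(91) / 882440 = 2.55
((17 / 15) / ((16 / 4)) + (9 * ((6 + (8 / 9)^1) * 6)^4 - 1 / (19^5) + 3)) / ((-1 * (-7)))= 11708056117218809 / 3119884740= 3752720.72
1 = 1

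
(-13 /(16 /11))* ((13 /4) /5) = -1859 /320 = -5.81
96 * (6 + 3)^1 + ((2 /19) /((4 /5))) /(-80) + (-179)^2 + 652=20402655 /608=33557.00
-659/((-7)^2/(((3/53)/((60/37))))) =-0.47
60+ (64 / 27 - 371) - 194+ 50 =-12221 / 27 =-452.63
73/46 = 1.59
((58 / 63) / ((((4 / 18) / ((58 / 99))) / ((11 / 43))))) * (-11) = -18502 / 2709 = -6.83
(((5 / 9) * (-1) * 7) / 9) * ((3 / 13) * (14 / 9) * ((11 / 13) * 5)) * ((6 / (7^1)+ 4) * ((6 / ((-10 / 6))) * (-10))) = -523600 / 4563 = -114.75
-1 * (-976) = 976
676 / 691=0.98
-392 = -392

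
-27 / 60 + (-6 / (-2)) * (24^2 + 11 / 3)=34771 / 20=1738.55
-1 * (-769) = 769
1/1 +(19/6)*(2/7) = 40/21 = 1.90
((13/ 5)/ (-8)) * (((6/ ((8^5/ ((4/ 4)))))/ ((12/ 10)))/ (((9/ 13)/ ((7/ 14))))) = -169/ 4718592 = -0.00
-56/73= -0.77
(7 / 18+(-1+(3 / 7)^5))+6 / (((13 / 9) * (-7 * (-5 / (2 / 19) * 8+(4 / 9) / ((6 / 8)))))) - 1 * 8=-43284859181 / 5035999059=-8.60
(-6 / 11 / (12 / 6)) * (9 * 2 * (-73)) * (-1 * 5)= -19710 / 11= -1791.82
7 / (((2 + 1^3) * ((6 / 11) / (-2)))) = -77 / 9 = -8.56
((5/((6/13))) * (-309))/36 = -6695/72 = -92.99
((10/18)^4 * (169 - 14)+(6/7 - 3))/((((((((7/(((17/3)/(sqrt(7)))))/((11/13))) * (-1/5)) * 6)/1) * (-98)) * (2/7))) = 271014425 * sqrt(7)/7372385748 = 0.10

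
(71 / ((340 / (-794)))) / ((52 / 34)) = -108.41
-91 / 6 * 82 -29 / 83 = -309760 / 249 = -1244.02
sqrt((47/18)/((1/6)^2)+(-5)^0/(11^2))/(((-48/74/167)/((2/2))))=-30895 * sqrt(455)/264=-2496.26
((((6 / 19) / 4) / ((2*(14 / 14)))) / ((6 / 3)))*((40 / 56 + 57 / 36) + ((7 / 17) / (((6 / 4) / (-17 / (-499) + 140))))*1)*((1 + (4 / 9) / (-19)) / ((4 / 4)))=4847843501 / 6173723808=0.79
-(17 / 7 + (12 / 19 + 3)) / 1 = -806 / 133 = -6.06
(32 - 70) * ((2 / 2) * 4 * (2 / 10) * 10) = -304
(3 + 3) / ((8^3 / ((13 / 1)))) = 39 / 256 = 0.15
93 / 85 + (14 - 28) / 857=78511 / 72845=1.08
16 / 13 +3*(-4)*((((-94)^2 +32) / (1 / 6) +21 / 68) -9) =-141084295 / 221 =-638390.48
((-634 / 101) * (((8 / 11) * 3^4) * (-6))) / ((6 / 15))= 6162480 / 1111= 5546.79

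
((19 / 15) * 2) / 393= 38 / 5895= 0.01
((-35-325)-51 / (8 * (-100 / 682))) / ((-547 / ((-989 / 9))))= -41738767 / 656400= -63.59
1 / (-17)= -1 / 17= -0.06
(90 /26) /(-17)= -45 /221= -0.20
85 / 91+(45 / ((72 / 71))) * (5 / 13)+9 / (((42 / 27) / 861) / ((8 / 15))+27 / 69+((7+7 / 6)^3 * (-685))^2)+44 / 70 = 415319453223017539749907 / 22293112083620211575560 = 18.63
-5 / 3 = -1.67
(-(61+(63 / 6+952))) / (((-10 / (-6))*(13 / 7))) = -42987 / 130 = -330.67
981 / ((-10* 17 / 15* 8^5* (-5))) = 2943 / 5570560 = 0.00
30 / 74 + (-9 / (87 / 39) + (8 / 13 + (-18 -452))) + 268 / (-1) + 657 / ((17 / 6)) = -120731842 / 237133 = -509.13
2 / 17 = 0.12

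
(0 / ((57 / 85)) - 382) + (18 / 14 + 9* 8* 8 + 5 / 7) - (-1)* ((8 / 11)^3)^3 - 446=-249.94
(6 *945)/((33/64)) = 120960/11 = 10996.36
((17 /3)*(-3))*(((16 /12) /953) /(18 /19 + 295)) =-1292 /16076157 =-0.00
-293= -293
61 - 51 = 10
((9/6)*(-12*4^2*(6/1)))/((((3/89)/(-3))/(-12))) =-1845504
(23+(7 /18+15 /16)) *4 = 3503 /36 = 97.31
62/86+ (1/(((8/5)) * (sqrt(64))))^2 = 128051/176128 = 0.73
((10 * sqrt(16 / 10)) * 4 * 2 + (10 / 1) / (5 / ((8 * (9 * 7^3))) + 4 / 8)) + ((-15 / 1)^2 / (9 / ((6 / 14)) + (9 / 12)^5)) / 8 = 173527440 / 8140627 + 32 * sqrt(10) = 122.51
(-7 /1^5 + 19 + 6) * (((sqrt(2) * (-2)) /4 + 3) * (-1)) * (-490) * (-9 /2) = -119070 + 19845 * sqrt(2) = -91004.93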